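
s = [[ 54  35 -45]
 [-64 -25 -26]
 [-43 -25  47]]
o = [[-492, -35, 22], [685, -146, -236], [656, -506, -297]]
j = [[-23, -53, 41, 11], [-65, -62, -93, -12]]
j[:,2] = [41, -93]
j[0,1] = -53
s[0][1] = 35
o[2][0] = 656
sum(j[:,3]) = -1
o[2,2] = -297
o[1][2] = -236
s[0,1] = 35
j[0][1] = -53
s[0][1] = 35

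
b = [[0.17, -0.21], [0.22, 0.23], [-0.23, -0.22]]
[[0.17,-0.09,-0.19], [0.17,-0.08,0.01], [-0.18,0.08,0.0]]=b @ [[0.88, -0.43, -0.49], [-0.09, 0.07, 0.51]]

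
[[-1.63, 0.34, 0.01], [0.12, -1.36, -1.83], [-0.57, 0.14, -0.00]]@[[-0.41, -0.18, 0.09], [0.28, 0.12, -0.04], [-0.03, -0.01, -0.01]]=[[0.76, 0.33, -0.16],  [-0.38, -0.17, 0.08],  [0.27, 0.12, -0.06]]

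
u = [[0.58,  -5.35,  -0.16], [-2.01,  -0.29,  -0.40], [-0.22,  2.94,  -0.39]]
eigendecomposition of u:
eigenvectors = [[0.83, -0.72, -0.2], [-0.42, -0.48, -0.07], [-0.38, 0.50, 0.98]]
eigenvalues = [3.34, -2.88, -0.56]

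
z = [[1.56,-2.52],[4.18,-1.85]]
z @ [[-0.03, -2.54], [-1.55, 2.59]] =[[3.86, -10.49], [2.74, -15.41]]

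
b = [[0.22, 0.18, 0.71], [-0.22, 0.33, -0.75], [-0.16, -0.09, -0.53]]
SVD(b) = [[-0.6,-0.58,0.55], [0.66,-0.75,-0.07], [0.45,0.32,0.83]] @ diag([1.2140846456595673, 0.38117198381585027, 0.0025282261709050815]) @ [[-0.29, 0.06, -0.96], [-0.04, -1.00, -0.05], [0.96, -0.02, -0.29]]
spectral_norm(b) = 1.21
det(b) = -0.00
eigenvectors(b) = [[0.77, -0.96, -0.36], [-0.34, 0.01, -0.92], [-0.54, 0.28, 0.16]]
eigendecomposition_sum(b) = [[0.25, 0.04, 0.83], [-0.11, -0.02, -0.37], [-0.17, -0.03, -0.59]] + [[0.02, -0.00, 0.02], [-0.0, 0.0, -0.00], [-0.0, 0.0, -0.01]] + [[-0.04,0.14,-0.15], [-0.11,0.35,-0.38], [0.02,-0.06,0.06]]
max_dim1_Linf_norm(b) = 0.75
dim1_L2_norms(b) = [0.76, 0.85, 0.56]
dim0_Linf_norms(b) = [0.22, 0.33, 0.75]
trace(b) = 0.02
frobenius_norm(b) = 1.27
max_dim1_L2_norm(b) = 0.85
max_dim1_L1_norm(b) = 1.3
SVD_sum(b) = [[0.21,-0.04,0.70],[-0.23,0.04,-0.76],[-0.16,0.03,-0.52]] + [[0.01,0.22,0.01], [0.01,0.29,0.01], [-0.00,-0.12,-0.01]] + [[0.00, -0.00, -0.0], [-0.00, 0.0, 0.0], [0.0, -0.0, -0.0]]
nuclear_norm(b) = 1.60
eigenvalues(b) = [-0.36, 0.01, 0.37]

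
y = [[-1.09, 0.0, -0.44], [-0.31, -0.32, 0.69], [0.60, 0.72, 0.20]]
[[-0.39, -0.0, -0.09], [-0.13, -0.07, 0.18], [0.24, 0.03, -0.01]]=y @ [[0.36, 0.03, -0.01], [0.03, 0.03, -0.07], [-0.01, -0.07, 0.23]]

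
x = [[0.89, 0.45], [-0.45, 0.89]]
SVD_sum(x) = [[0.89, 0.0], [-0.45, 0.0]] + [[0.0, 0.45],[0.0, 0.89]]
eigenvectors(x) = [[(0.71+0j), 0.71-0.00j], [0.71j, 0.00-0.71j]]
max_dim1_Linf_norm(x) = 0.89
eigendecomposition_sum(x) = [[(0.44+0.22j),  0.22-0.44j], [-0.22+0.44j,  (0.44+0.22j)]] + [[(0.44-0.22j), (0.22+0.44j)], [(-0.22-0.44j), 0.44-0.22j]]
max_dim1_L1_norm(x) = 1.34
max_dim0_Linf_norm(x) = 0.89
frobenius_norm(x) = 1.41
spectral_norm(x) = 1.00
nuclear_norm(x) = 1.99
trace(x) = 1.78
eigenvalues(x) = [(0.89+0.45j), (0.89-0.45j)]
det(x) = 0.99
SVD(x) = [[-0.89, 0.45],[0.45, 0.89]] @ diag([0.997296345125159, 0.9972963451251589]) @ [[-1.00, -0.00], [0.0, 1.0]]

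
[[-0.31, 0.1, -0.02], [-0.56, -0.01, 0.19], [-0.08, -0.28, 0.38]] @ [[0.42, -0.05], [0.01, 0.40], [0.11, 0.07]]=[[-0.13, 0.05], [-0.21, 0.04], [0.01, -0.08]]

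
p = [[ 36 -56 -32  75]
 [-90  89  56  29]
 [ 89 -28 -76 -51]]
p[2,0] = 89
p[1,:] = [-90, 89, 56, 29]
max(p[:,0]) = 89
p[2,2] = -76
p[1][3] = 29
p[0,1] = -56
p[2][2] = -76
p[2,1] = -28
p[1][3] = 29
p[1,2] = 56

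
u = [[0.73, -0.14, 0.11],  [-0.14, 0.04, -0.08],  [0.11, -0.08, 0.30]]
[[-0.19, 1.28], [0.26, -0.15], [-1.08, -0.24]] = u @ [[0.67, 2.36], [2.29, 2.32], [-3.22, -1.04]]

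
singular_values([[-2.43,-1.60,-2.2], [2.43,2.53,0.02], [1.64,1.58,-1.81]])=[5.1, 2.82, 0.33]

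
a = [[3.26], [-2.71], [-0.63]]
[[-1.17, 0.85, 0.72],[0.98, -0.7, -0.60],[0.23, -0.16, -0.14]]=a @ [[-0.36,0.26,0.22]]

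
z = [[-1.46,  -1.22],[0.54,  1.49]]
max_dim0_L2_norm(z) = 1.93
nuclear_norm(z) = 3.03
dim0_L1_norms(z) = [2.0, 2.71]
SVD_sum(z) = [[-1.15, -1.47], [0.93, 1.19]] + [[-0.31, 0.25],[-0.39, 0.3]]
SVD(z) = [[-0.78, 0.63],[0.63, 0.78]] @ diag([2.3938071239450114, 0.6335514606960615]) @ [[0.62, 0.79],  [-0.79, 0.62]]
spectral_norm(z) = 2.39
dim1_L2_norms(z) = [1.9, 1.58]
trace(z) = 0.03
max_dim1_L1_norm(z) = 2.68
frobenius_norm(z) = 2.48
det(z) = -1.52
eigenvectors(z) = [[-0.98, 0.41], [0.20, -0.91]]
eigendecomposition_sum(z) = [[-1.34, -0.6], [0.27, 0.12]] + [[-0.12, -0.62], [0.27, 1.37]]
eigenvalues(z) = [-1.22, 1.25]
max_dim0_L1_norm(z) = 2.71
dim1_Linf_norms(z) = [1.46, 1.49]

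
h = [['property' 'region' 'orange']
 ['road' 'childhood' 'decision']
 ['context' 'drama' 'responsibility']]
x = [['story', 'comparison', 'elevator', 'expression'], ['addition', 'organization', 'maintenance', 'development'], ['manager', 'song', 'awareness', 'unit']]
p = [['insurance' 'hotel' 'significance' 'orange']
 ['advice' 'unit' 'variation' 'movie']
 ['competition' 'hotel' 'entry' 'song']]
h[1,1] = 'childhood'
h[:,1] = ['region', 'childhood', 'drama']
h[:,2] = ['orange', 'decision', 'responsibility']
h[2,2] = 'responsibility'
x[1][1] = 'organization'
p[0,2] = 'significance'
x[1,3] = 'development'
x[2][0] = 'manager'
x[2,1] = 'song'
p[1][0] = 'advice'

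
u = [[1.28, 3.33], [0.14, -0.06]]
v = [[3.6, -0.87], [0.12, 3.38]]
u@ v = [[5.01, 10.14], [0.50, -0.32]]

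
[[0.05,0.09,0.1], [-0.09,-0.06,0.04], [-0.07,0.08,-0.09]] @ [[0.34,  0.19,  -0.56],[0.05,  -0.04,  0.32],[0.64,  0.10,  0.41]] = [[0.09,  0.02,  0.04], [-0.01,  -0.01,  0.05], [-0.08,  -0.03,  0.03]]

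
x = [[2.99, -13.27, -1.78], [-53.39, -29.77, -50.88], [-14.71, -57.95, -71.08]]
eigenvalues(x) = [-111.91, 25.63, -11.58]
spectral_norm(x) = 117.33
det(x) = 33210.52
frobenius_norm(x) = 123.05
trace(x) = -97.86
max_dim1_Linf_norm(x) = 71.08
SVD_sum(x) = [[-2.86, -4.09, -5.53], [-28.68, -40.93, -55.43], [-34.67, -49.48, -67.01]] + [[7.73, -3.79, -1.20], [-24.43, 11.97, 3.80], [19.57, -9.59, -3.05]] + [[-1.87, -5.40, 4.96], [-0.28, -0.81, 0.75], [0.39, 1.12, -1.03]]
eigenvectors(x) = [[0.08, 0.44, -0.45], [0.56, -0.80, -0.58], [0.82, 0.41, 0.68]]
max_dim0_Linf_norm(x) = 71.08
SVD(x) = [[0.06, 0.24, 0.97], [0.64, -0.76, 0.15], [0.77, 0.61, -0.2]] @ diag([117.32599869652694, 36.253572724565906, 7.807835459790784]) @ [[-0.38, -0.55, -0.74], [0.89, -0.44, -0.14], [-0.25, -0.71, 0.66]]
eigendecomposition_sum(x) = [[-3.28, -5.23, -6.66], [-23.75, -37.83, -48.18], [-34.89, -55.58, -70.79]] + [[12.06, -5.91, 2.89], [-22.11, 10.83, -5.29], [11.41, -5.59, 2.73]] + [[-5.79, -2.13, 1.99], [-7.53, -2.77, 2.59], [8.77, 3.23, -3.02]]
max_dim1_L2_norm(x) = 92.88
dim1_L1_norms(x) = [18.04, 134.04, 143.74]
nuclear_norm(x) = 161.39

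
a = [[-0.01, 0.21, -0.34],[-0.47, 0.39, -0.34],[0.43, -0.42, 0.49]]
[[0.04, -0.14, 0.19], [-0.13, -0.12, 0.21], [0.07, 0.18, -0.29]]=a@ [[0.16, -0.11, 0.01], [-0.52, -0.19, 0.13], [-0.44, 0.30, -0.48]]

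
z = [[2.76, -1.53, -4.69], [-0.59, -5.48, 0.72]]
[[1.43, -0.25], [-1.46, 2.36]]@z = [[4.09, -0.82, -6.89], [-5.42, -10.70, 8.55]]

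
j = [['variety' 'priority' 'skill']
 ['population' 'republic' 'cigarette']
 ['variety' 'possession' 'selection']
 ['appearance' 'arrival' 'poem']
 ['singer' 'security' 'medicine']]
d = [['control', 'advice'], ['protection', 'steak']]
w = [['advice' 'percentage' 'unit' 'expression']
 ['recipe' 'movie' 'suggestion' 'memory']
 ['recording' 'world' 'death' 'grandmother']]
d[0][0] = 'control'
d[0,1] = 'advice'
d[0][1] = 'advice'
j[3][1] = 'arrival'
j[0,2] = 'skill'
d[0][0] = 'control'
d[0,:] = ['control', 'advice']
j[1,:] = ['population', 'republic', 'cigarette']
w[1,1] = 'movie'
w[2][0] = 'recording'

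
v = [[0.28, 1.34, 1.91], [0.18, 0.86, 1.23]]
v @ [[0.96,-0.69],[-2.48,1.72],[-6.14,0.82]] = [[-14.78, 3.68], [-9.51, 2.36]]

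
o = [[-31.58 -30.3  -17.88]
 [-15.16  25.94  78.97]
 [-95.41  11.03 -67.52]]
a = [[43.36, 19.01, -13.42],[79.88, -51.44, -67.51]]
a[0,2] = -13.42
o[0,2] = -17.88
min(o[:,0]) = -95.41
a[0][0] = 43.36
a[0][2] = -13.42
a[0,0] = 43.36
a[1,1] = -51.44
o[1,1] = 25.94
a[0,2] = -13.42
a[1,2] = -67.51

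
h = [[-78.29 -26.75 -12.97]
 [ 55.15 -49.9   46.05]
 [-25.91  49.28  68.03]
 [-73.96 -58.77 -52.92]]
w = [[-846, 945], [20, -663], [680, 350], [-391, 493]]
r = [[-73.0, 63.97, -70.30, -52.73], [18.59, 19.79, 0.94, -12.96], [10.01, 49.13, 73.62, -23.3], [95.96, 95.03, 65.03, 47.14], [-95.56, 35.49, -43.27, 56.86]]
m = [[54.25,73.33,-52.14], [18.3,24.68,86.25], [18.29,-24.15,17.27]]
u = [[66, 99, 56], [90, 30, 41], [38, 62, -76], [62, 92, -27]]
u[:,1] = [99, 30, 62, 92]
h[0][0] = -78.29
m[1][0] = 18.3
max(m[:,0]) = 54.25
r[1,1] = 19.79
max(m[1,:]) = 86.25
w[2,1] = 350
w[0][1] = 945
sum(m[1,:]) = 129.23000000000002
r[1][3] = -12.96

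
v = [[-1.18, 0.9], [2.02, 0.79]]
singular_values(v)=[2.35, 1.17]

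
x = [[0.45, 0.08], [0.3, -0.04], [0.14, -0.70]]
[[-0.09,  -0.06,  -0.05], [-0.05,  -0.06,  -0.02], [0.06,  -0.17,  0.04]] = x @ [[-0.17, -0.18, -0.09],[-0.12, 0.21, -0.07]]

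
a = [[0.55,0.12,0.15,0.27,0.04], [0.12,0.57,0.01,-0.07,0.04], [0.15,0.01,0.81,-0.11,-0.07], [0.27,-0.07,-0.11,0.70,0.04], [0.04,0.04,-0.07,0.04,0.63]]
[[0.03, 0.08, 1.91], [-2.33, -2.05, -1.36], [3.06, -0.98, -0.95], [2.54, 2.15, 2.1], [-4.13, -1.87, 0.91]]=a@[[-2.97, -0.07, 4.22], [-2.43, -3.00, -3.24], [4.6, -1.04, -1.72], [5.60, 2.81, 0.71], [-6.06, -3.07, 1.14]]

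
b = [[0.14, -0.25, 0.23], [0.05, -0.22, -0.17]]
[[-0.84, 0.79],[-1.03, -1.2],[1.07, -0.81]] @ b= [[-0.08, 0.04, -0.33], [-0.20, 0.52, -0.03], [0.11, -0.09, 0.38]]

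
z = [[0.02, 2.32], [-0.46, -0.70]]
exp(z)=[[0.62, 1.41], [-0.28, 0.19]]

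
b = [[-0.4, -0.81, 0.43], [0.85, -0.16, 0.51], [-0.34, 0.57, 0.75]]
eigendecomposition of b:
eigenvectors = [[-0.71+0.00j, (-0.71-0j), (0.03+0j)], [0.01+0.64j, 0.01-0.64j, 0.42+0.00j], [(0.02-0.3j), (0.02+0.3j), 0.91+0.00j]]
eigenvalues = [(-0.41+0.92j), (-0.41-0.92j), (1+0j)]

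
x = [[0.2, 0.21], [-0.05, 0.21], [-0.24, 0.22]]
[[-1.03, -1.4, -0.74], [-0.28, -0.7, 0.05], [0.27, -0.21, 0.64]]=x@[[-3.01, -2.80, -3.16],  [-2.05, -4.02, -0.53]]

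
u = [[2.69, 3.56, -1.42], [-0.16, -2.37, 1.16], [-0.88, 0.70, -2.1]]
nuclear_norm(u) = 8.46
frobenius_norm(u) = 5.88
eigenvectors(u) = [[-0.98, -0.34, 0.49], [0.07, 0.63, -0.6], [0.19, 0.69, 0.63]]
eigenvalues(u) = [2.7, -1.02, -3.46]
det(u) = 9.49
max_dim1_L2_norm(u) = 4.68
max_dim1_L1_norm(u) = 7.67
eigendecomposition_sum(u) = [[2.77, 1.9, -0.36], [-0.21, -0.14, 0.03], [-0.54, -0.37, 0.07]] + [[0.07, 0.32, 0.25], [-0.13, -0.59, -0.46], [-0.15, -0.65, -0.5]] + [[-0.15, 1.34, -1.31], [0.19, -1.63, 1.59], [-0.19, 1.71, -1.67]]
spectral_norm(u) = 5.32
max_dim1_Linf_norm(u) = 3.56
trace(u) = -1.78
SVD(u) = [[-0.86, -0.37, 0.35], [0.46, -0.30, 0.83], [-0.20, 0.88, 0.43]] @ diag([5.318537144757729, 2.3973529088659427, 0.7446218303167712]) @ [[-0.42,-0.81,0.41], [-0.71,0.01,-0.70], [0.56,-0.59,-0.58]]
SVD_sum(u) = [[1.92, 3.72, -1.88], [-1.03, -2.0, 1.01], [0.44, 0.86, -0.44]] + [[0.63, -0.01, 0.62], [0.52, -0.01, 0.51], [-1.50, 0.03, -1.48]] + [[0.15,-0.15,-0.15],[0.35,-0.36,-0.36],[0.18,-0.19,-0.19]]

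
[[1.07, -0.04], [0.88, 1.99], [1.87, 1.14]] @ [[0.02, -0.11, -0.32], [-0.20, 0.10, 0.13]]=[[0.03, -0.12, -0.35], [-0.38, 0.1, -0.02], [-0.19, -0.09, -0.45]]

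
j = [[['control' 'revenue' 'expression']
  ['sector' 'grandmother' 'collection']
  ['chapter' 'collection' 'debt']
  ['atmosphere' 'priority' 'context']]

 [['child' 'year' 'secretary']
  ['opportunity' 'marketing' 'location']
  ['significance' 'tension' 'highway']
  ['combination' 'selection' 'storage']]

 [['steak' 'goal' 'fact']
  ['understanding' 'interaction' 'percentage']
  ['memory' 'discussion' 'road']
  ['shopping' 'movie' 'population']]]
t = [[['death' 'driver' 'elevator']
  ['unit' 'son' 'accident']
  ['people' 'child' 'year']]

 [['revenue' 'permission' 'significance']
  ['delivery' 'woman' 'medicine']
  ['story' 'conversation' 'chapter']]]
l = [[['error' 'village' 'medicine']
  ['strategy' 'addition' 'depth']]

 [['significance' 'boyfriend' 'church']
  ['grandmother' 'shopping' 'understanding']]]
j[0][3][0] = 'atmosphere'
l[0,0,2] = 'medicine'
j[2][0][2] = 'fact'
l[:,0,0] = ['error', 'significance']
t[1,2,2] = 'chapter'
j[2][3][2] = 'population'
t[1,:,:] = [['revenue', 'permission', 'significance'], ['delivery', 'woman', 'medicine'], ['story', 'conversation', 'chapter']]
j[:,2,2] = ['debt', 'highway', 'road']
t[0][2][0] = 'people'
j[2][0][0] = 'steak'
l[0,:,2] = ['medicine', 'depth']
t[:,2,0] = ['people', 'story']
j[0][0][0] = 'control'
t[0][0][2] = 'elevator'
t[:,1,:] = [['unit', 'son', 'accident'], ['delivery', 'woman', 'medicine']]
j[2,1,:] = ['understanding', 'interaction', 'percentage']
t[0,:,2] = ['elevator', 'accident', 'year']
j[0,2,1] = 'collection'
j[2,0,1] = 'goal'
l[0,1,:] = ['strategy', 'addition', 'depth']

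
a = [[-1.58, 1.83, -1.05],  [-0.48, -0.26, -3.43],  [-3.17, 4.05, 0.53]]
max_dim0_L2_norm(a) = 4.45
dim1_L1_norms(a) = [4.46, 4.17, 7.75]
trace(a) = -1.31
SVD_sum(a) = [[-1.51, 1.89, -0.02], [-0.08, 0.10, -0.0], [-3.21, 4.01, -0.04]] + [[-0.11, -0.1, -1.02], [-0.39, -0.34, -3.43], [0.06, 0.06, 0.56]] + [[0.05,0.04,-0.01], [-0.02,-0.01,0.00], [-0.02,-0.02,0.0]]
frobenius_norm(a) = 6.76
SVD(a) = [[-0.43, -0.28, -0.86], [-0.02, -0.95, 0.32], [-0.90, 0.16, 0.4]] @ diag([5.682953030288164, 3.666277154310516, 0.07386936658299963]) @ [[0.62, -0.78, 0.01], [0.11, 0.1, 0.99], [-0.77, -0.62, 0.15]]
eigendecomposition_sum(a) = [[0.17-0.00j, -0.06+0.00j, (-0.08+0j)], [0.14-0.00j, -0.05+0.00j, -0.07+0.00j], [(-0.04+0j), 0.01+0.00j, 0.02+0.00j]] + [[-0.87-0.56j, 0.95+0.96j, (-0.48+0.9j)], [-0.31-1.74j, (-0.11+2.29j), -1.68+0.44j], [-1.57+0.14j, 2.02+0.27j, (0.26+1.53j)]] + [[-0.87+0.56j, (0.95-0.96j), (-0.48-0.9j)], [(-0.31+1.74j), (-0.11-2.29j), (-1.68-0.44j)], [-1.57-0.14j, (2.02-0.27j), 0.26-1.53j]]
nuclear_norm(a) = 9.42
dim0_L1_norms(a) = [5.23, 6.14, 5.01]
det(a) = 1.54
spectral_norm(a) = 5.68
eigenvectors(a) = [[(-0.77+0j),  (0.27-0.3j),  (0.27+0.3j)], [-0.62+0.00j,  0.68+0.00j,  (0.68-0j)], [(0.18+0j),  (0.05-0.61j),  0.05+0.61j]]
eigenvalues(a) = [(0.14+0j), (-0.72+3.25j), (-0.72-3.25j)]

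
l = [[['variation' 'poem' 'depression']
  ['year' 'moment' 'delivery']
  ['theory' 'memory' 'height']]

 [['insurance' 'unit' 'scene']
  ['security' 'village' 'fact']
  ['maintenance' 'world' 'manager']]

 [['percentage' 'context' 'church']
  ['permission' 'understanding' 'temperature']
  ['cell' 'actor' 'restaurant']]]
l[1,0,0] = 'insurance'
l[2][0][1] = 'context'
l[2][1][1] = 'understanding'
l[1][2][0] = 'maintenance'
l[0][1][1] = 'moment'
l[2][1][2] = 'temperature'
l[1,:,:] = [['insurance', 'unit', 'scene'], ['security', 'village', 'fact'], ['maintenance', 'world', 'manager']]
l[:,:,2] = [['depression', 'delivery', 'height'], ['scene', 'fact', 'manager'], ['church', 'temperature', 'restaurant']]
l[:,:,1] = [['poem', 'moment', 'memory'], ['unit', 'village', 'world'], ['context', 'understanding', 'actor']]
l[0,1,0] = 'year'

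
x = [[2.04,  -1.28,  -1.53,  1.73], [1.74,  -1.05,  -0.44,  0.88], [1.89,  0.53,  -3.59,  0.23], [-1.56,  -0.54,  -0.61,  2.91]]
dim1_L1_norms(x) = [6.58, 4.11, 6.24, 5.62]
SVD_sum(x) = [[1.78, -0.5, -2.22, 1.15], [1.03, -0.29, -1.29, 0.67], [2.08, -0.59, -2.60, 1.35], [0.40, -0.11, -0.5, 0.26]] + [[-0.31,-0.18,0.08,0.55], [-0.07,-0.04,0.02,0.13], [0.59,0.35,-0.15,-1.05], [-1.5,-0.89,0.39,2.69]] + [[0.58, -0.57, 0.62, 0.05], [0.77, -0.75, 0.82, 0.06], [-0.79, 0.77, -0.84, -0.07], [-0.47, 0.45, -0.50, -0.04]] + [[-0.01, -0.03, -0.01, -0.01], [0.02, 0.03, 0.01, 0.02], [0.0, 0.01, 0.0, 0.0], [0.0, 0.01, 0.0, 0.0]]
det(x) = -2.41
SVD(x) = [[-0.60, 0.19, 0.44, -0.64],[-0.35, 0.04, 0.58, 0.74],[-0.71, -0.36, -0.59, 0.15],[-0.14, 0.91, -0.35, 0.15]] @ diag([5.165586357338798, 3.52940641081219, 2.334117160544703, 0.056613187896806964]) @ [[-0.57, 0.16, 0.71, -0.37], [-0.47, -0.27, 0.12, 0.83], [0.57, -0.55, 0.61, 0.05], [0.36, 0.77, 0.33, 0.41]]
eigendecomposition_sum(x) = [[(0.98+1.83j),  -0.82-0.16j,  (-0.4-0.25j),  0.88-1.13j],[(0.97+1.08j),  -0.58+0.03j,  (-0.32-0.11j),  (0.41-0.92j)],[(0.63+0.64j),  -0.36+0.03j,  (-0.2-0.06j),  0.23-0.58j],[(-0.79+1.96j),  -0.41-0.74j,  (-0.07-0.48j),  1.46-0.05j]] + [[(0.98-1.83j), (-0.82+0.16j), -0.40+0.25j, 0.88+1.13j], [(0.97-1.08j), (-0.58-0.03j), (-0.32+0.11j), 0.41+0.92j], [0.63-0.64j, -0.36-0.03j, -0.20+0.06j, 0.23+0.58j], [-0.79-1.96j, -0.41+0.74j, -0.07+0.48j, (1.46+0.05j)]] + [[(-0.08+0j), 0.09-0.00j, 0.02-0.00j, (0.02+0j)], [-0.16+0.00j, 0.17-0.00j, 0.04-0.00j, (0.04+0j)], [-0.07+0.00j, (0.07-0j), 0.02-0.00j, 0.02+0.00j], [(-0.09+0j), 0.10-0.00j, (0.02-0j), 0.02+0.00j]] + [[(0.16+0j), (0.27-0j), (-0.74-0j), -0.06+0.00j], [(-0.03-0j), (-0.06+0j), (0.15+0j), (0.01-0j)], [0.70+0.00j, (1.18-0j), (-3.21-0j), -0.25+0.00j], [0.11+0.00j, (0.18-0j), -0.50-0.00j, -0.04+0.00j]]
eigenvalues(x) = [(1.66+1.75j), (1.66-1.75j), (0.13+0j), (-3.14+0j)]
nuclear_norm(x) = 11.09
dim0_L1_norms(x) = [7.23, 3.4, 6.17, 5.75]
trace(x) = 0.31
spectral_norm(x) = 5.17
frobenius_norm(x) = 6.68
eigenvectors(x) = [[-0.39+0.47j, (-0.39-0.47j), 0.38+0.00j, -0.22+0.00j], [-0.19+0.38j, (-0.19-0.38j), (0.75+0j), (0.05+0j)], [(-0.11+0.24j), (-0.11-0.24j), 0.33+0.00j, -0.96+0.00j], [(-0.62+0j), -0.62-0.00j, 0.43+0.00j, -0.15+0.00j]]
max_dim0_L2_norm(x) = 3.97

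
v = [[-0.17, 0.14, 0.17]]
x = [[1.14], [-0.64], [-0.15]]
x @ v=[[-0.19, 0.16, 0.19], [0.11, -0.09, -0.11], [0.03, -0.02, -0.03]]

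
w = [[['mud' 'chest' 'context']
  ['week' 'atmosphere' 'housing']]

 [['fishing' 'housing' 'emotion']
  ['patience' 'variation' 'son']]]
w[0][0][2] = 'context'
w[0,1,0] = 'week'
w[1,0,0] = 'fishing'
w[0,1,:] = ['week', 'atmosphere', 'housing']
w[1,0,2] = 'emotion'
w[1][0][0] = 'fishing'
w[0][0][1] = 'chest'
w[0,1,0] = 'week'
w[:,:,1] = [['chest', 'atmosphere'], ['housing', 'variation']]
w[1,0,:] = ['fishing', 'housing', 'emotion']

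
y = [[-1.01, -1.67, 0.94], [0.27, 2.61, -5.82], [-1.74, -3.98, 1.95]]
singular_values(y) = [7.7, 2.95, 0.24]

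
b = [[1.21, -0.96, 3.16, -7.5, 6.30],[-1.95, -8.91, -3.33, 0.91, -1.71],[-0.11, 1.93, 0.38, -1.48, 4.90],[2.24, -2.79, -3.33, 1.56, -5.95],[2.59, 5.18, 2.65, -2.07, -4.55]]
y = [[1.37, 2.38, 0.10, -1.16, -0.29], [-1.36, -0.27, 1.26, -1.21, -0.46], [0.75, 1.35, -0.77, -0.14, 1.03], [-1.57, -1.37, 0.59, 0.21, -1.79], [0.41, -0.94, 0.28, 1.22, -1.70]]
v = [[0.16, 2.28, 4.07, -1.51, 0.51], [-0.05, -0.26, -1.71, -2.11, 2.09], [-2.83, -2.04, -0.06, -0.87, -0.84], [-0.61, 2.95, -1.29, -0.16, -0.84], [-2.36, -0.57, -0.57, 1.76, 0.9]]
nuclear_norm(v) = 18.11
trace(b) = -10.31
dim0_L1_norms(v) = [6.01, 8.1, 7.7, 6.41, 5.18]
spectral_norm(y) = 4.49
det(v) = 503.23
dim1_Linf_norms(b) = [7.5, 8.91, 4.9, 5.95, 5.18]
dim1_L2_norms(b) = [10.41, 9.9, 5.48, 7.86, 8.1]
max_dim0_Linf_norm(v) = 4.07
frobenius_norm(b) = 19.07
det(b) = -1168.91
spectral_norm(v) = 5.48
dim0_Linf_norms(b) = [2.59, 8.91, 3.33, 7.5, 6.3]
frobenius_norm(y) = 5.63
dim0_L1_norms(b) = [8.1, 19.77, 12.85, 13.52, 23.41]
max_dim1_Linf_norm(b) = 8.91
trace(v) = 0.58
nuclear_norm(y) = 9.96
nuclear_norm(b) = 34.22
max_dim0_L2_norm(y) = 3.21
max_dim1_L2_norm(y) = 3.0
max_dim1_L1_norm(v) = 8.53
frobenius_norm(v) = 8.45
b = y @ v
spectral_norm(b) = 14.01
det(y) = -2.30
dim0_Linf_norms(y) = [1.57, 2.38, 1.26, 1.22, 1.79]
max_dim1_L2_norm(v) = 4.93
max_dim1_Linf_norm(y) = 2.38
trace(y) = -1.16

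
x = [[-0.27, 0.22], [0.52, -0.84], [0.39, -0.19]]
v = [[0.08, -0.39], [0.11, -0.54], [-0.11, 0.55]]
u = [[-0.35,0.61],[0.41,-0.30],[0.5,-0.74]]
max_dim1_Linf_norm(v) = 0.55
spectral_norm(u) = 1.23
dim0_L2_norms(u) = [0.74, 1.0]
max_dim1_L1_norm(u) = 1.24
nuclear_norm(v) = 0.88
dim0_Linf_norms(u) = [0.5, 0.74]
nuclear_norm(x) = 1.34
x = u + v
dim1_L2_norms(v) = [0.4, 0.55, 0.56]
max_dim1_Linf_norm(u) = 0.74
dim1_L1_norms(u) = [0.96, 0.71, 1.24]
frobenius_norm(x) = 1.13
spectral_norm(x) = 1.11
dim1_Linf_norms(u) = [0.61, 0.41, 0.74]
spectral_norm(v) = 0.88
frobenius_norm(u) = 1.25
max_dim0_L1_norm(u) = 1.65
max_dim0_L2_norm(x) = 0.89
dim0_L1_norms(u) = [1.26, 1.65]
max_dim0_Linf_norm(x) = 0.84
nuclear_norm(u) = 1.41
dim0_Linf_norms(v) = [0.11, 0.55]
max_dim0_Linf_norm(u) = 0.74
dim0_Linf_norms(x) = [0.52, 0.84]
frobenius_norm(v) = 0.88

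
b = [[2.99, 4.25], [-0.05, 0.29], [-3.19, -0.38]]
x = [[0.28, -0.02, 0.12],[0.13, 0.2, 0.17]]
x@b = [[0.46, 1.14], [-0.16, 0.55]]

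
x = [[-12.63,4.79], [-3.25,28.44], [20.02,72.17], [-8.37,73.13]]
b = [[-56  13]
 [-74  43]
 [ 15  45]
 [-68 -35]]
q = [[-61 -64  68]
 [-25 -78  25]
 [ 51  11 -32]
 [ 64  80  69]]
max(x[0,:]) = 4.79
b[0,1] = 13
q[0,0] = -61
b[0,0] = -56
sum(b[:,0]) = -183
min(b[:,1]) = -35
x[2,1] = 72.17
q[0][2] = 68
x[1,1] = 28.44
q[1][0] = -25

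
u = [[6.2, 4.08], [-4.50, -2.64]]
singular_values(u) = [9.07, 0.22]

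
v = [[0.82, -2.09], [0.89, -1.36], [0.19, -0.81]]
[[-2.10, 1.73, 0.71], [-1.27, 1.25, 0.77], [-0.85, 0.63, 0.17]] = v @ [[0.29,0.33,0.87],  [1.12,-0.70,0.0]]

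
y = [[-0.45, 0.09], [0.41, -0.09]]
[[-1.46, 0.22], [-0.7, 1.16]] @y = [[0.75, -0.15],  [0.79, -0.17]]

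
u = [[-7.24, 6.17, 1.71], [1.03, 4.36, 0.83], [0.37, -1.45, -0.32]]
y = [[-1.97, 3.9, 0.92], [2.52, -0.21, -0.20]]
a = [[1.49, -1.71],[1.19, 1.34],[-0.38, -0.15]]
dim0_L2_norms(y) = [3.2, 3.91, 0.94]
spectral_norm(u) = 10.04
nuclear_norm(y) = 6.75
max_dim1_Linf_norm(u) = 7.24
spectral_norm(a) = 2.30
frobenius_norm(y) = 5.14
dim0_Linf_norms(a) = [1.49, 1.71]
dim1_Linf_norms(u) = [7.24, 4.36, 1.45]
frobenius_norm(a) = 2.92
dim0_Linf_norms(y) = [2.52, 3.9, 0.92]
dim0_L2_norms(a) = [1.94, 2.18]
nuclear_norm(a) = 4.10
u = a @ y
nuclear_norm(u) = 14.00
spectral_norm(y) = 4.71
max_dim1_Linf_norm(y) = 3.9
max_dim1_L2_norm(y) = 4.47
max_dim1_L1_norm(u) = 15.12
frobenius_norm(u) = 10.79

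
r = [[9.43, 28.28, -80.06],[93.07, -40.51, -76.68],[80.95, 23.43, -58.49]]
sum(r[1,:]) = -24.12000000000001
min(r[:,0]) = 9.43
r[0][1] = 28.28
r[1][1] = -40.51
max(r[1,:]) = 93.07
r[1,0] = 93.07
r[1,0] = 93.07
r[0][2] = -80.06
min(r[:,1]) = -40.51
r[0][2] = -80.06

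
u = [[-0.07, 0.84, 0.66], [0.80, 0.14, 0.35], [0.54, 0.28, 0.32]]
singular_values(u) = [1.3, 0.85, 0.04]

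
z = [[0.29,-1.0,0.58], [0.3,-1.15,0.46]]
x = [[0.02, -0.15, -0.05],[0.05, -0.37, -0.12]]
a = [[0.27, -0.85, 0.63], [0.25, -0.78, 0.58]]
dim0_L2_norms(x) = [0.05, 0.4, 0.13]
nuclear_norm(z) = 1.86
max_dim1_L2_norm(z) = 1.27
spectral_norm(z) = 1.74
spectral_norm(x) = 0.42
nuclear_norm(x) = 0.42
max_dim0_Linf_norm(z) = 1.15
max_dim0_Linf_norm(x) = 0.37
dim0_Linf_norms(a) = [0.27, 0.85, 0.63]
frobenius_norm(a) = 1.48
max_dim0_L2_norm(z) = 1.52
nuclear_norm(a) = 1.48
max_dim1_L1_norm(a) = 1.75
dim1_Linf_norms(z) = [1.0, 1.15]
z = x + a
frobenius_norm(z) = 1.74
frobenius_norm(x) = 0.42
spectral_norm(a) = 1.48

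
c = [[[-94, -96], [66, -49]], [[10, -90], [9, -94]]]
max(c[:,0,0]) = 10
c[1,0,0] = 10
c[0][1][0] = 66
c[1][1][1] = -94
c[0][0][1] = -96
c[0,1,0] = 66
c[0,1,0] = 66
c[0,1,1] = -49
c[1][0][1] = -90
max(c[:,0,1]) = -90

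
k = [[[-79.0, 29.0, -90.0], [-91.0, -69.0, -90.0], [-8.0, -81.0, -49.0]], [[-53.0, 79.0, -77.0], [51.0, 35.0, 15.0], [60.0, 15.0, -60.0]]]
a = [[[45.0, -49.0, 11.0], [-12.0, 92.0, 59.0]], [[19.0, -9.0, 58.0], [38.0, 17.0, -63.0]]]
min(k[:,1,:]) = -91.0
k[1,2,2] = -60.0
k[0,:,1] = [29.0, -69.0, -81.0]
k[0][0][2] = -90.0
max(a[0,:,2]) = 59.0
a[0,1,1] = 92.0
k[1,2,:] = [60.0, 15.0, -60.0]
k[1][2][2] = -60.0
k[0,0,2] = -90.0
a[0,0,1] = -49.0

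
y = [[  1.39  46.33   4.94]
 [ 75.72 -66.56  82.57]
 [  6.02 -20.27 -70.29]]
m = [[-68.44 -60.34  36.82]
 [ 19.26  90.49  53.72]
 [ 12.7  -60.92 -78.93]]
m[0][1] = -60.34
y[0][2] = 4.94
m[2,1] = -60.92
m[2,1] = -60.92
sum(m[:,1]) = -30.77000000000001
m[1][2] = 53.72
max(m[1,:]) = 90.49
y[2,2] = -70.29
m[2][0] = 12.7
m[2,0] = 12.7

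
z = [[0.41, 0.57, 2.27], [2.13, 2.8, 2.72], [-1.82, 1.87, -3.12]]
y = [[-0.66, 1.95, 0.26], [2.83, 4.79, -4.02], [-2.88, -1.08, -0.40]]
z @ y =[[-5.2, 1.08, -3.09], [-1.32, 14.63, -11.79], [15.48, 8.78, -6.74]]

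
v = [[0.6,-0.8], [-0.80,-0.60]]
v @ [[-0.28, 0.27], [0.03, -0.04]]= [[-0.19, 0.19], [0.21, -0.19]]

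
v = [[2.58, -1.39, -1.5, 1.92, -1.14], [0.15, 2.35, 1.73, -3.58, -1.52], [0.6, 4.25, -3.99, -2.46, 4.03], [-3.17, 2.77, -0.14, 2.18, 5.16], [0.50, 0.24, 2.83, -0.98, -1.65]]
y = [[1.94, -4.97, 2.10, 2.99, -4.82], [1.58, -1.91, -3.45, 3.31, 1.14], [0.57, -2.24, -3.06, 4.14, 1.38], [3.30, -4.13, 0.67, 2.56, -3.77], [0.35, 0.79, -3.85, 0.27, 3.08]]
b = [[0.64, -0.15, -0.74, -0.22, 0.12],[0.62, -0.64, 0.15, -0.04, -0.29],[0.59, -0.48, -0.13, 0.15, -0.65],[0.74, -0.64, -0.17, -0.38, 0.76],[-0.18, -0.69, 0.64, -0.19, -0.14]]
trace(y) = 2.61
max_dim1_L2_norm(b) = 1.31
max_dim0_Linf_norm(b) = 0.76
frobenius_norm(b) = 2.38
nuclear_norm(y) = 22.36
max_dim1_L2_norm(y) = 8.07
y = b @ v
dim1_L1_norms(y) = [16.82, 11.39, 11.39, 14.43, 8.34]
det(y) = -9.39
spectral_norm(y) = 11.23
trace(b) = -0.65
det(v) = -252.73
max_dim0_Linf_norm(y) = 4.97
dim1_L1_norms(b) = [1.87, 1.74, 2.0, 2.69, 1.84]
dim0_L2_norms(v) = [4.16, 5.77, 5.4, 5.32, 7.01]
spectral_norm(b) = 1.71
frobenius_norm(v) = 12.54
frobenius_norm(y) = 14.26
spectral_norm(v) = 9.30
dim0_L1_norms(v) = [7.0, 11.0, 10.19, 11.12, 13.5]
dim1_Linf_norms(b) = [0.74, 0.64, 0.65, 0.76, 0.69]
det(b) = 0.04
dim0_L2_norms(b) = [1.31, 1.24, 1.01, 0.5, 1.06]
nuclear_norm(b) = 4.33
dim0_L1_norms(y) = [7.74, 14.04, 13.13, 13.27, 14.19]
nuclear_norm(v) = 23.04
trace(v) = 1.47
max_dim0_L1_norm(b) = 2.77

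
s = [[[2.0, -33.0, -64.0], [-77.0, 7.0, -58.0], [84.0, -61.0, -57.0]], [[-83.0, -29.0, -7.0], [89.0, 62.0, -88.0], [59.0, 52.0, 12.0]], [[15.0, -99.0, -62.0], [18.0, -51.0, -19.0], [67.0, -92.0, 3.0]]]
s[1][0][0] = -83.0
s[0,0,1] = -33.0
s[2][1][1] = -51.0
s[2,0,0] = 15.0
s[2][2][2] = 3.0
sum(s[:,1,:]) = -117.0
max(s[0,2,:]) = 84.0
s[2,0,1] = -99.0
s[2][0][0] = 15.0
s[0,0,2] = -64.0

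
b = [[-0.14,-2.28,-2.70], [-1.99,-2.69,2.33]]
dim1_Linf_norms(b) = [2.7, 2.69]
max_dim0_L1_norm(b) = 5.03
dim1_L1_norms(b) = [5.12, 7.01]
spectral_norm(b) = 4.08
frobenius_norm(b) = 5.40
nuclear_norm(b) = 7.61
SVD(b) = [[0.03, 1.00], [1.0, -0.03]] @ diag([4.077823114314542, 3.5361643978132666]) @ [[-0.49,-0.68,0.55], [-0.02,-0.62,-0.78]]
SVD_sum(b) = [[-0.06, -0.08, 0.07], [-1.99, -2.75, 2.25]] + [[-0.08, -2.2, -2.77], [0.0, 0.06, 0.08]]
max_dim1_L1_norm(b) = 7.01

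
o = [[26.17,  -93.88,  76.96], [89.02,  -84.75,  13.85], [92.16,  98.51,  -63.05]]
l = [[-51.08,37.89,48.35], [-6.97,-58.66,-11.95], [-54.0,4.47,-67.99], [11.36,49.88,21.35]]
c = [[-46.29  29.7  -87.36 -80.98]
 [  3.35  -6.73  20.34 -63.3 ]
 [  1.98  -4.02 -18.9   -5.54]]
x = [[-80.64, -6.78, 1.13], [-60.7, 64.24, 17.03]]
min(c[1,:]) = -63.3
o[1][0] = 89.02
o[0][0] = 26.17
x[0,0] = -80.64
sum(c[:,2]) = -85.91999999999999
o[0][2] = 76.96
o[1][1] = -84.75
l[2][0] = -54.0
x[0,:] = [-80.64, -6.78, 1.13]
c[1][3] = -63.3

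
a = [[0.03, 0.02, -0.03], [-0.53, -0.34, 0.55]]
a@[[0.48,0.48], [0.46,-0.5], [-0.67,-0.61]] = [[0.04, 0.02],  [-0.78, -0.42]]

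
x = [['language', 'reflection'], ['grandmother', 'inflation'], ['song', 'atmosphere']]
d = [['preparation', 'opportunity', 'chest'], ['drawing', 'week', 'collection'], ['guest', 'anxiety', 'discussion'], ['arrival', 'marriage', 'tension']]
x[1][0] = 'grandmother'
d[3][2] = 'tension'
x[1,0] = 'grandmother'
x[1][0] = 'grandmother'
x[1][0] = 'grandmother'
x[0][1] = 'reflection'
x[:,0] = ['language', 'grandmother', 'song']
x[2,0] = 'song'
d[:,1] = ['opportunity', 'week', 'anxiety', 'marriage']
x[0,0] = 'language'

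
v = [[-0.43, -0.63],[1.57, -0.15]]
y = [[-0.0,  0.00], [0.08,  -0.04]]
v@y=[[-0.05, 0.03], [-0.01, 0.01]]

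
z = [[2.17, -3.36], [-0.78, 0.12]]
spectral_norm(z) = 4.03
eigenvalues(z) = [3.06, -0.77]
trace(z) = 2.29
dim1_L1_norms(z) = [5.53, 0.9]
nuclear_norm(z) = 4.62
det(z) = -2.36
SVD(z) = [[-0.99,0.13], [0.13,0.99]] @ diag([4.034730604147688, 0.5850204713974007]) @ [[-0.56, 0.83], [-0.83, -0.56]]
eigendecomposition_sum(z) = [[2.35, -2.68], [-0.62, 0.71]] + [[-0.18, -0.68],[-0.16, -0.59]]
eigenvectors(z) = [[0.97,0.75],[-0.26,0.66]]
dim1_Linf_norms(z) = [3.36, 0.78]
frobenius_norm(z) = 4.08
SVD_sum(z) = [[2.23, -3.32], [-0.30, 0.44]] + [[-0.06, -0.04], [-0.48, -0.32]]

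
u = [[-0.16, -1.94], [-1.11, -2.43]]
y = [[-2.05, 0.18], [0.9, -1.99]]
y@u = [[0.13, 3.54], [2.06, 3.09]]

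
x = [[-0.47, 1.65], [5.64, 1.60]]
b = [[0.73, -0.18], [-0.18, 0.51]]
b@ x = [[-1.36, 0.92], [2.96, 0.52]]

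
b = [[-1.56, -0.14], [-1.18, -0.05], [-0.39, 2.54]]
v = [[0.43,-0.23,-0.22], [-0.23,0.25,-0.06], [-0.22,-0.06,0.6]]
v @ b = [[-0.31, -0.61], [0.09, -0.13], [0.18, 1.56]]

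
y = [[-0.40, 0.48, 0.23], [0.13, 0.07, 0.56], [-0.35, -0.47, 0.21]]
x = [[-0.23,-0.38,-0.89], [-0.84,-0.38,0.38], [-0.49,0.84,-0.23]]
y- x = [[-0.17, 0.86, 1.12], [0.97, 0.45, 0.18], [0.14, -1.31, 0.44]]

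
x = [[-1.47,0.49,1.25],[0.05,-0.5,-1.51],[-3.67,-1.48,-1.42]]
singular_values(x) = [4.31, 2.35, 0.26]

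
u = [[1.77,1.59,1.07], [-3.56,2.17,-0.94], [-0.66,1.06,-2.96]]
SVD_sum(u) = [[0.98, -0.5, 0.67],[-3.08, 1.57, -2.09],[-1.87, 0.95, -1.27]] + [[-0.34,0.60,0.95], [-0.4,0.71,1.11], [0.48,-0.85,-1.34]] + [[1.13, 1.49, -0.54], [-0.08, -0.11, 0.04], [0.73, 0.96, -0.35]]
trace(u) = 0.98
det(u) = -27.88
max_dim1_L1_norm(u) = 6.67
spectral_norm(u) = 4.90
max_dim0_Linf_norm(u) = 3.56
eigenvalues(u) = [(1.88+2.54j), (1.88-2.54j), (-2.78+0j)]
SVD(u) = [[-0.26, -0.48, 0.84],[0.83, -0.56, -0.06],[0.50, 0.68, 0.54]] @ diag([4.89800042818677, 2.454808466026627, 2.3186865248683817]) @ [[-0.76, 0.39, -0.52], [0.29, -0.51, -0.81], [0.58, 0.76, -0.28]]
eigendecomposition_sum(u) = [[0.89+1.30j, 0.86-0.74j, 0.20+0.33j], [-1.78+1.32j, (1.08+1.18j), -0.45+0.30j], [(-0.35+0.3j), (0.24+0.23j), -0.09+0.07j]] + [[(0.89-1.3j), (0.86+0.74j), 0.20-0.33j], [(-1.78-1.32j), (1.08-1.18j), -0.45-0.30j], [(-0.35-0.3j), 0.24-0.23j, (-0.09-0.07j)]] + [[-0.01-0.00j,(-0.14+0j),(0.67-0j)], [0j,(0.01-0j),-0.05+0.00j], [(0.05+0j),(0.58-0j),(-2.78+0j)]]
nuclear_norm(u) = 9.67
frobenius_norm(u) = 5.95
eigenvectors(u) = [[(-0.02+0.57j), (-0.02-0.57j), (-0.23+0j)], [-0.80+0.00j, -0.80-0.00j, 0.02+0.00j], [(-0.17+0.01j), (-0.17-0.01j), 0.97+0.00j]]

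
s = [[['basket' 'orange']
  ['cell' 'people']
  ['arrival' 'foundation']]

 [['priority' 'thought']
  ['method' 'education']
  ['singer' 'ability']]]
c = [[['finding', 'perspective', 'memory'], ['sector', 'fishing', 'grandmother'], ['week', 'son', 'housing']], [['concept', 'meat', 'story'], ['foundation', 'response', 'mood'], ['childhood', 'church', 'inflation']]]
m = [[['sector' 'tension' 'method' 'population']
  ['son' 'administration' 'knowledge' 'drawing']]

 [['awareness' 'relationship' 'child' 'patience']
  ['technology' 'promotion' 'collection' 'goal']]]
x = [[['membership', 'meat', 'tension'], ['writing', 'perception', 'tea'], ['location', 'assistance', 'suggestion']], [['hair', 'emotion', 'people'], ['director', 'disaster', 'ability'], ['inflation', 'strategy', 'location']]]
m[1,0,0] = 'awareness'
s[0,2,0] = 'arrival'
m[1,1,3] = 'goal'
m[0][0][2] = 'method'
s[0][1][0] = 'cell'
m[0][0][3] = 'population'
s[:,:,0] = [['basket', 'cell', 'arrival'], ['priority', 'method', 'singer']]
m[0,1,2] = 'knowledge'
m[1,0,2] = 'child'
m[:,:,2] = [['method', 'knowledge'], ['child', 'collection']]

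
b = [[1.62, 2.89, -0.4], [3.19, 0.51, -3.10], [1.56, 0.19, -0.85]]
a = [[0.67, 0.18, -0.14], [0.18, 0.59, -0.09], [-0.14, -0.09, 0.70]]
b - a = [[0.95,2.71,-0.26], [3.01,-0.08,-3.01], [1.70,0.28,-1.55]]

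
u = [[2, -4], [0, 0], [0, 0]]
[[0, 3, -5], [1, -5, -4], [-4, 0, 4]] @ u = [[0, 0], [2, -4], [-8, 16]]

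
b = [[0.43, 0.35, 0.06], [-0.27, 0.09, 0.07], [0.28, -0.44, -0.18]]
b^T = [[0.43,  -0.27,  0.28], [0.35,  0.09,  -0.44], [0.06,  0.07,  -0.18]]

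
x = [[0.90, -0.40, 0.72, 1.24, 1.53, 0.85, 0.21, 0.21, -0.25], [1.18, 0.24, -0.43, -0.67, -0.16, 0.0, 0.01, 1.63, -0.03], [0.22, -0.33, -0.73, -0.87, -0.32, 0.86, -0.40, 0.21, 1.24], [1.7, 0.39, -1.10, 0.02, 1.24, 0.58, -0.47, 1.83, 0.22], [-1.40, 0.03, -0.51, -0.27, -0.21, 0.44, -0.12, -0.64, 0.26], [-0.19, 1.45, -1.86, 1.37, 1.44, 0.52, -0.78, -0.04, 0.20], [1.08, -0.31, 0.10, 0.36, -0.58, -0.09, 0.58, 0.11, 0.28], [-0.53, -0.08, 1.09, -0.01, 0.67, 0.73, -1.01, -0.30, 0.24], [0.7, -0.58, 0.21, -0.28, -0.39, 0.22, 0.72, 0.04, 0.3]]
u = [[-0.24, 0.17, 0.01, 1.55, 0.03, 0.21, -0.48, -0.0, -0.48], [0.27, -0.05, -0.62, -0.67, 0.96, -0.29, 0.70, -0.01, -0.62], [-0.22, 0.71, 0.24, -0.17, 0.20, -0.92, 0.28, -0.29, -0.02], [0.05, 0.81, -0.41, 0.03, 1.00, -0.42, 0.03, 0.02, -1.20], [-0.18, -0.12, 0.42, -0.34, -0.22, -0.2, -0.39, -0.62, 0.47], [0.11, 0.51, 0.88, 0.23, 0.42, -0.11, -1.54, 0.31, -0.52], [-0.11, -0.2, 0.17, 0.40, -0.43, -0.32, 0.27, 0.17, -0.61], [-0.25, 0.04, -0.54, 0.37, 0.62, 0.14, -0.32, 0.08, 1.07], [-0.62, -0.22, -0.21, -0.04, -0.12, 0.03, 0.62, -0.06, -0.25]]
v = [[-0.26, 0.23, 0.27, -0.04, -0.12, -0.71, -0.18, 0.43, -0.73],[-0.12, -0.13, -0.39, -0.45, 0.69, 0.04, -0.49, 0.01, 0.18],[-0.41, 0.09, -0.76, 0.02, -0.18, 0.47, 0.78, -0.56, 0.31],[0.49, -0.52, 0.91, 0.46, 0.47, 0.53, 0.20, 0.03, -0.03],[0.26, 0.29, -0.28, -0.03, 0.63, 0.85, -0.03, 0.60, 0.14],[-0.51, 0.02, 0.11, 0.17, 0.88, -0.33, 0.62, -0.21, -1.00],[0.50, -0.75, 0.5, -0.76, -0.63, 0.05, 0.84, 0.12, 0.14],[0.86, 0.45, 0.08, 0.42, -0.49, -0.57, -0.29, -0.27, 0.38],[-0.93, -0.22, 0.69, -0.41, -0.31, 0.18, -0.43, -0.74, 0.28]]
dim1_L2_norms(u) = [1.73, 1.67, 1.3, 1.86, 1.09, 2.01, 1.0, 1.47, 0.97]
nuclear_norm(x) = 15.61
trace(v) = 0.46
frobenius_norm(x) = 6.77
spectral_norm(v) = 2.01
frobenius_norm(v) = 4.28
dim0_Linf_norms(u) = [0.62, 0.81, 0.88, 1.55, 1.0, 0.92, 1.54, 0.62, 1.2]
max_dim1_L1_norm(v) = 4.29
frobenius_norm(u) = 4.50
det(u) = 0.46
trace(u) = -0.25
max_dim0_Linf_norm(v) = 1.0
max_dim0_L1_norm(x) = 7.9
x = u @ v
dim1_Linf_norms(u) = [1.55, 0.96, 0.92, 1.2, 0.62, 1.54, 0.61, 1.07, 0.62]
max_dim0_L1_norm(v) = 4.4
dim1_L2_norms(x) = [2.5, 2.18, 2.01, 3.12, 1.74, 3.24, 1.47, 1.9, 1.33]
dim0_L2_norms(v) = [1.63, 1.12, 1.57, 1.17, 1.63, 1.48, 1.51, 1.24, 1.39]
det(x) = 0.05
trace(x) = 1.32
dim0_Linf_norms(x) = [1.7, 1.45, 1.86, 1.37, 1.53, 0.86, 1.01, 1.83, 1.24]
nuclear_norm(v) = 11.31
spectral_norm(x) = 4.24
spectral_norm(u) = 2.48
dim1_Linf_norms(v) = [0.73, 0.69, 0.78, 0.91, 0.85, 1.0, 0.84, 0.86, 0.93]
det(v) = 0.11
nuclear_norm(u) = 11.26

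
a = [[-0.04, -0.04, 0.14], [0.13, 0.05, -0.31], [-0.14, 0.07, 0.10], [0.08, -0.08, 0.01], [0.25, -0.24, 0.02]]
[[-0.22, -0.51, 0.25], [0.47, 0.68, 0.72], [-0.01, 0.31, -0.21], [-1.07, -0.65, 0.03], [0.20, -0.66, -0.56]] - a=[[-0.18, -0.47, 0.11], [0.34, 0.63, 1.03], [0.13, 0.24, -0.31], [-1.15, -0.57, 0.02], [-0.05, -0.42, -0.58]]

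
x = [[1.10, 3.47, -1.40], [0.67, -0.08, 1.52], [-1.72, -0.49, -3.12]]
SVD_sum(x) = [[-0.42, 1.35, -2.35], [0.22, -0.71, 1.24], [-0.42, 1.33, -2.31]] + [[1.52,2.12,0.95], [0.45,0.63,0.28], [-1.30,-1.82,-0.81]] + [[-0.0, 0.00, 0.00], [-0.00, 0.0, 0.0], [-0.00, 0.0, 0.00]]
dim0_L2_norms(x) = [2.15, 3.51, 3.74]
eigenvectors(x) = [[0.49, -0.94, -0.82], [-0.39, -0.06, 0.41], [0.78, 0.33, 0.39]]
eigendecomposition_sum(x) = [[-0.68,  0.38,  -1.84], [0.55,  -0.30,  1.49], [-1.09,  0.6,  -2.96]] + [[1.78, 3.11, 0.45], [0.12, 0.21, 0.03], [-0.63, -1.1, -0.16]] + [[-0.0,-0.02,-0.01], [0.0,0.01,0.00], [0.00,0.01,0.00]]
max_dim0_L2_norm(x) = 3.74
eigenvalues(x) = [-3.94, 1.83, 0.01]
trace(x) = -2.10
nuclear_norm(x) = 7.86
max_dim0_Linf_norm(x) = 3.47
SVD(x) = [[0.67, 0.74, 0.08], [-0.35, 0.22, 0.91], [0.66, -0.63, 0.41]] @ diag([4.105681372106235, 3.7487142431805314, 0.004689745757419102]) @ [[-0.15, 0.49, -0.86],[0.55, 0.76, 0.34],[-0.82, 0.42, 0.39]]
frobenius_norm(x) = 5.56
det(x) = -0.07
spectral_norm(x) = 4.11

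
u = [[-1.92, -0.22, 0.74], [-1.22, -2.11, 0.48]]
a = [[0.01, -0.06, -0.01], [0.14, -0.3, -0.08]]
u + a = [[-1.91, -0.28, 0.73], [-1.08, -2.41, 0.4]]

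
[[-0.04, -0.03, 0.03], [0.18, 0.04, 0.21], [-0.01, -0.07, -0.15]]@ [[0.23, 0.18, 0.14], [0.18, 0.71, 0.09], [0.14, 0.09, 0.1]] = [[-0.01, -0.03, -0.01],[0.08, 0.08, 0.05],[-0.04, -0.06, -0.02]]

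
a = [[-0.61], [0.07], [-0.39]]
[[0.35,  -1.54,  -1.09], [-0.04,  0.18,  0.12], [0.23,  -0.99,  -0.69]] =a@[[-0.58, 2.53, 1.78]]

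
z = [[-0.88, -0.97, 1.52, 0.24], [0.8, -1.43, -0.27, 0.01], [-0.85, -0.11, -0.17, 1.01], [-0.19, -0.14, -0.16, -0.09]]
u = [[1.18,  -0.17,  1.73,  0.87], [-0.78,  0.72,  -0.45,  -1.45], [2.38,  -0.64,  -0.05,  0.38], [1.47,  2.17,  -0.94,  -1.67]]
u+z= [[0.3, -1.14, 3.25, 1.11],[0.02, -0.71, -0.72, -1.44],[1.53, -0.75, -0.22, 1.39],[1.28, 2.03, -1.10, -1.76]]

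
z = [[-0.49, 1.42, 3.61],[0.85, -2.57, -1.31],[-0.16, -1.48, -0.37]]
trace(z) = -3.43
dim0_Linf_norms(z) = [0.85, 2.57, 3.61]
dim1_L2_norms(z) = [3.91, 3.01, 1.53]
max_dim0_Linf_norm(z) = 3.61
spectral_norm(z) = 4.77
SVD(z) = [[0.78, -0.61, 0.11], [-0.57, -0.64, 0.51], [-0.24, -0.47, -0.85]] @ diag([4.7746575769448025, 1.899423004845396, 0.5289964759690496]) @ [[-0.17, 0.62, 0.77],[-0.09, 0.77, -0.64],[0.98, 0.18, 0.08]]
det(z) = -4.80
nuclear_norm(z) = 7.20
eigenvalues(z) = [(-3.81+0j), (0.19+1.11j), (0.19-1.11j)]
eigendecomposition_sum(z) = [[(-0.51+0j), 2.26-0.00j, (1.4-0j)], [0.60-0.00j, (-2.65+0j), (-1.64+0j)], [0.23-0.00j, (-1.04+0j), (-0.64+0j)]] + [[0.01+0.49j, (-0.42+0.41j), (1.1+0.02j)], [0.12+0.07j, (0.04+0.17j), (0.17-0.27j)], [-0.20+0.07j, (-0.22-0.12j), (0.14+0.45j)]] + [[0.01-0.49j, -0.42-0.41j, (1.1-0.02j)], [(0.12-0.07j), 0.04-0.17j, 0.17+0.27j], [(-0.2-0.07j), -0.22+0.12j, (0.14-0.45j)]]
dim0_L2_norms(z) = [0.99, 3.29, 3.86]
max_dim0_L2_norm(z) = 3.86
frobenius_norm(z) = 5.17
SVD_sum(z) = [[-0.65, 2.3, 2.86], [0.48, -1.69, -2.1], [0.2, -0.72, -0.9]] + [[0.1,-0.89,0.74], [0.11,-0.93,0.77], [0.08,-0.68,0.56]] + [[0.06,0.01,0.0], [0.27,0.05,0.02], [-0.44,-0.08,-0.04]]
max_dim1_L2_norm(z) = 3.91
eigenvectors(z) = [[(-0.62+0j), 0.89+0.00j, 0.89-0.00j], [(0.73+0j), (0.13-0.22j), 0.13+0.22j], [(0.28+0j), 0.12+0.36j, (0.12-0.36j)]]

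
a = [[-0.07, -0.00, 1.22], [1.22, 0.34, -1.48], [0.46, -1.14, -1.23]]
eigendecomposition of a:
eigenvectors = [[0.39+0.00j, 0.28-0.54j, 0.28+0.54j], [(-0.57+0j), (-0.65+0j), (-0.65-0j)], [(-0.73+0j), 0.39-0.23j, (0.39+0.23j)]]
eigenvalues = [(-2.37+0j), (0.7+0.49j), (0.7-0.49j)]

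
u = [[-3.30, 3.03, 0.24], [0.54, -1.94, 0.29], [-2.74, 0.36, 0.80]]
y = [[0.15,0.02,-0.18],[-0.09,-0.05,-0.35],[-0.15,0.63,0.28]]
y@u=[[0.01, 0.35, -0.1], [1.23, -0.3, -0.32], [0.07, -1.58, 0.37]]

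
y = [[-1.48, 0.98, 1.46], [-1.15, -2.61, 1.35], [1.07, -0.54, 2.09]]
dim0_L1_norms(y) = [3.7, 4.13, 4.9]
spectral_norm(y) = 3.44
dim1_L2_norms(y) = [2.3, 3.16, 2.41]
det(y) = 15.75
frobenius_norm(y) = 4.59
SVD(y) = [[-0.21, 0.92, -0.33], [-0.86, -0.34, -0.38], [-0.46, 0.21, 0.86]] @ diag([3.440816541328472, 2.2546850783783348, 2.0300927875982544]) @ [[0.24, 0.67, -0.71],  [-0.33, 0.74, 0.58],  [0.91, 0.10, 0.4]]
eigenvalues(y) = [(-2.22+1.23j), (-2.22-1.23j), (2.44+0j)]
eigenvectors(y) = [[0.16+0.61j, (0.16-0.61j), 0.38+0.00j], [(-0.76+0j), (-0.76-0j), 0.16+0.00j], [-0.08-0.17j, (-0.08+0.17j), 0.91+0.00j]]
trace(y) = -2.00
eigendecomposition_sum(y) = [[(-0.87+0.77j), (0.51+0.97j), (0.27-0.49j)],[(-0.63-1.25j), -1.30+0.30j, (0.49+0.47j)],[0.22-0.28j, (-0.21-0.27j), (-0.05+0.16j)]] + [[-0.87-0.77j, 0.51-0.97j, 0.27+0.49j], [-0.63+1.25j, -1.30-0.30j, (0.49-0.47j)], [(0.22+0.28j), -0.21+0.27j, (-0.05-0.16j)]] + [[0.26-0.00j, (-0.05+0j), 0.91+0.00j], [0.11-0.00j, -0.02+0.00j, (0.38+0j)], [(0.63-0j), -0.11+0.00j, (2.2+0j)]]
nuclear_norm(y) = 7.73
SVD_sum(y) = [[-0.17,-0.49,0.52], [-0.70,-1.97,2.10], [-0.37,-1.06,1.12]] + [[-0.69, 1.53, 1.21], [0.25, -0.56, -0.44], [-0.15, 0.34, 0.27]] + [[-0.62, -0.07, -0.27],[-0.7, -0.08, -0.31],[1.60, 0.17, 0.69]]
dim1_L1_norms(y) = [3.92, 5.11, 3.7]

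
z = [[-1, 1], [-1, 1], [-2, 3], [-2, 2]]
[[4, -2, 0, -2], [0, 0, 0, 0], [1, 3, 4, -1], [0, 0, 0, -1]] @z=[[2, -2], [0, 0], [-10, 14], [2, -2]]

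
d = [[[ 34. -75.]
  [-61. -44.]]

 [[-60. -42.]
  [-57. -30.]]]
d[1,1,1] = -30.0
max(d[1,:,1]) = -30.0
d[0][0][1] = -75.0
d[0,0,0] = 34.0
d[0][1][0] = -61.0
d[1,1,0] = -57.0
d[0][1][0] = -61.0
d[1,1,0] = -57.0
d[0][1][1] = -44.0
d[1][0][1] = -42.0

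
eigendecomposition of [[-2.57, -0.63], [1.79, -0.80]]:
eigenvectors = [[(0.43-0.28j), 0.43+0.28j], [(-0.86+0j), (-0.86-0j)]]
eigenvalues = [(-1.68+0.59j), (-1.68-0.59j)]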